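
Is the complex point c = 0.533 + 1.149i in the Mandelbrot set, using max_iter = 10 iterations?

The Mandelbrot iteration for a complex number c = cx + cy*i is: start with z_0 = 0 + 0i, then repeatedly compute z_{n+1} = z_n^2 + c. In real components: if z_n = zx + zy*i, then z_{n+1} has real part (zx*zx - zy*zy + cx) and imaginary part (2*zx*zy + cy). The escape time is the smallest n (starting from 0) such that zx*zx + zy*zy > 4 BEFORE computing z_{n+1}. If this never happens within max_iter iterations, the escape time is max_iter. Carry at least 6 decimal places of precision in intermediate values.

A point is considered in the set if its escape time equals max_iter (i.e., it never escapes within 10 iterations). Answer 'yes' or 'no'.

z_0 = 0 + 0i, c = 0.5330 + 1.1490i
Iter 1: z = 0.5330 + 1.1490i, |z|^2 = 1.6043
Iter 2: z = -0.5031 + 2.3738i, |z|^2 = 5.8882
Escaped at iteration 2

Answer: no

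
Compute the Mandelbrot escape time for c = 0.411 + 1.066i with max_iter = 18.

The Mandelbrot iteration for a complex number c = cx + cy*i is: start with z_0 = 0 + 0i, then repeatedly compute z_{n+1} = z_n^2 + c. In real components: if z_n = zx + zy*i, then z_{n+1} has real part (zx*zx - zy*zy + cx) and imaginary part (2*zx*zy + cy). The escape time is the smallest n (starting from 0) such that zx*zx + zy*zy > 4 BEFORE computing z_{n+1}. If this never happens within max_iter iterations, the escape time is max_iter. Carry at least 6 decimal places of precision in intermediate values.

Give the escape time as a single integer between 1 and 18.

z_0 = 0 + 0i, c = 0.4110 + 1.0660i
Iter 1: z = 0.4110 + 1.0660i, |z|^2 = 1.3053
Iter 2: z = -0.5564 + 1.9423i, |z|^2 = 4.0820
Escaped at iteration 2

Answer: 2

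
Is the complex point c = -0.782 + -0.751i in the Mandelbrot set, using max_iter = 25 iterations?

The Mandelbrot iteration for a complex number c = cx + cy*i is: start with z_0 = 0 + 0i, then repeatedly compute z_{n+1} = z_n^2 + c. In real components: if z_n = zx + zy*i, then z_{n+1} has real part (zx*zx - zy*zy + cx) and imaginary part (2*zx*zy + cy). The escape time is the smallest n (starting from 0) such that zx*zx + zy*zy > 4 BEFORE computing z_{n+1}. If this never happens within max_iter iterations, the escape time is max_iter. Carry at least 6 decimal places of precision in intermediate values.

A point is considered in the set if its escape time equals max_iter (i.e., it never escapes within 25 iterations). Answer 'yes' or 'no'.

Answer: no

Derivation:
z_0 = 0 + 0i, c = -0.7820 + -0.7510i
Iter 1: z = -0.7820 + -0.7510i, |z|^2 = 1.1755
Iter 2: z = -0.7345 + 0.4236i, |z|^2 = 0.7189
Iter 3: z = -0.4219 + -1.3732i, |z|^2 = 2.0637
Iter 4: z = -2.4896 + 0.4078i, |z|^2 = 6.3646
Escaped at iteration 4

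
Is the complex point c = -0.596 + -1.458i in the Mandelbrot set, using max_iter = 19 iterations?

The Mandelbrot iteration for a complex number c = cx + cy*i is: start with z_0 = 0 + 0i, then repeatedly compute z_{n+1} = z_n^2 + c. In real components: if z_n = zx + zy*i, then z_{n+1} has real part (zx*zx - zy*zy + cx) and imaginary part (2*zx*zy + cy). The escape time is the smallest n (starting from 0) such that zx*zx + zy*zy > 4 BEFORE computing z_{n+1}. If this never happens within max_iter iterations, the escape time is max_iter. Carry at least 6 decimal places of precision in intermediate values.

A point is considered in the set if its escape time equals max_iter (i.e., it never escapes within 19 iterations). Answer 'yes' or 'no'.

Answer: no

Derivation:
z_0 = 0 + 0i, c = -0.5960 + -1.4580i
Iter 1: z = -0.5960 + -1.4580i, |z|^2 = 2.4810
Iter 2: z = -2.3665 + 0.2799i, |z|^2 = 5.6789
Escaped at iteration 2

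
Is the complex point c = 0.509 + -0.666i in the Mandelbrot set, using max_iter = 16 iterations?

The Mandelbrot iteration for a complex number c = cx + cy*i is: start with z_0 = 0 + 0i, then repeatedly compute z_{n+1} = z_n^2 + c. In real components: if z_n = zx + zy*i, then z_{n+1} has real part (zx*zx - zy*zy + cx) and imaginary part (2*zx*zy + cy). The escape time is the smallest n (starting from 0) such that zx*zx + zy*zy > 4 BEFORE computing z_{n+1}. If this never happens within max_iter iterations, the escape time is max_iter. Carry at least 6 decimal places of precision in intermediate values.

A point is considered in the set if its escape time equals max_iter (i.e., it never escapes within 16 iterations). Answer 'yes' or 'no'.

Answer: no

Derivation:
z_0 = 0 + 0i, c = 0.5090 + -0.6660i
Iter 1: z = 0.5090 + -0.6660i, |z|^2 = 0.7026
Iter 2: z = 0.3245 + -1.3440i, |z|^2 = 1.9116
Iter 3: z = -1.1920 + -1.5383i, |z|^2 = 3.7872
Iter 4: z = -0.4366 + 3.0013i, |z|^2 = 9.1984
Escaped at iteration 4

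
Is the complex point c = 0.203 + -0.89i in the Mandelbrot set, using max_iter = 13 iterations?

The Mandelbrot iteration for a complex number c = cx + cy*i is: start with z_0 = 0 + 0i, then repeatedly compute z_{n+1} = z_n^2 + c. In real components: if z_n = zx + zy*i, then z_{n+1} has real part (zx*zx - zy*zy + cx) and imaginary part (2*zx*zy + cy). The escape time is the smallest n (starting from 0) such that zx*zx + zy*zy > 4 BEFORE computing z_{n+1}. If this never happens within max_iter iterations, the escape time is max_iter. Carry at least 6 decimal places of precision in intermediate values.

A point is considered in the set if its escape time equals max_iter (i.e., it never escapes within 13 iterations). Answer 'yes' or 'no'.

Answer: no

Derivation:
z_0 = 0 + 0i, c = 0.2030 + -0.8900i
Iter 1: z = 0.2030 + -0.8900i, |z|^2 = 0.8333
Iter 2: z = -0.5479 + -1.2513i, |z|^2 = 1.8660
Iter 3: z = -1.0627 + 0.4812i, |z|^2 = 1.3608
Iter 4: z = 1.1007 + -1.9127i, |z|^2 = 4.8700
Escaped at iteration 4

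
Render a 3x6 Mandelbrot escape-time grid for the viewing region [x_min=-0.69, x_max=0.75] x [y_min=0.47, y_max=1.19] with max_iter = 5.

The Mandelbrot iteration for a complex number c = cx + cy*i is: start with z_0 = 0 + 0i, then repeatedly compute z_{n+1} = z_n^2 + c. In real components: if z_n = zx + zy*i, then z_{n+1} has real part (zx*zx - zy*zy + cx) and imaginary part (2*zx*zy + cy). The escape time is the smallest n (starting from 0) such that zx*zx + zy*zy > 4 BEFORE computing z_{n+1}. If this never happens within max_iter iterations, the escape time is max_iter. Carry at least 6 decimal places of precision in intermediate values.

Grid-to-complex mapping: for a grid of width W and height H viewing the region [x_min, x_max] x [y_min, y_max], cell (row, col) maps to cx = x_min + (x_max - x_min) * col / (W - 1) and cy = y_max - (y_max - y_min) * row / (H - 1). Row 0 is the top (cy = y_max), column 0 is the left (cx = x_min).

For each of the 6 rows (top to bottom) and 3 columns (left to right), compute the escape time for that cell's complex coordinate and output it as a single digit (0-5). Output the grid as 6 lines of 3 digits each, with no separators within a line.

Answer: 332
342
452
452
553
553

Derivation:
(row=0, col=0): c = -0.6900 + 1.1900i → escape time 3
(row=0, col=1): c = 0.0300 + 1.1900i → escape time 3
(row=0, col=2): c = 0.7500 + 1.1900i → escape time 2
(row=1, col=0): c = -0.6900 + 1.0460i → escape time 3
(row=1, col=1): c = 0.0300 + 1.0460i → escape time 4
(row=1, col=2): c = 0.7500 + 1.0460i → escape time 2
(row=2, col=0): c = -0.6900 + 0.9020i → escape time 4
(row=2, col=1): c = 0.0300 + 0.9020i → escape time 5
(row=2, col=2): c = 0.7500 + 0.9020i → escape time 2
(row=3, col=0): c = -0.6900 + 0.7580i → escape time 4
(row=3, col=1): c = 0.0300 + 0.7580i → escape time 5
(row=3, col=2): c = 0.7500 + 0.7580i → escape time 2
(row=4, col=0): c = -0.6900 + 0.6140i → escape time 5
(row=4, col=1): c = 0.0300 + 0.6140i → escape time 5
(row=4, col=2): c = 0.7500 + 0.6140i → escape time 3
(row=5, col=0): c = -0.6900 + 0.4700i → escape time 5
(row=5, col=1): c = 0.0300 + 0.4700i → escape time 5
(row=5, col=2): c = 0.7500 + 0.4700i → escape time 3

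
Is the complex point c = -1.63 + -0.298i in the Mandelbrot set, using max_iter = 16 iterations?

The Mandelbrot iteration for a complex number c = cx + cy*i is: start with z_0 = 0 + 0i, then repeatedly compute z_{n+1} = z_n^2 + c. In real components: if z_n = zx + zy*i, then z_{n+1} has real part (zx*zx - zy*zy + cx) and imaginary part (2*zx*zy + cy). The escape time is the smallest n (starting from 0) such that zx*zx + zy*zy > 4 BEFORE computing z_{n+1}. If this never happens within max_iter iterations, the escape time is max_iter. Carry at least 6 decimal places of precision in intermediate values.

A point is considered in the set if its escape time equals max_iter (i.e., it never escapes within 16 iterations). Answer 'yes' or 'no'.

Answer: no

Derivation:
z_0 = 0 + 0i, c = -1.6300 + -0.2980i
Iter 1: z = -1.6300 + -0.2980i, |z|^2 = 2.7457
Iter 2: z = 0.9381 + 0.6735i, |z|^2 = 1.3336
Iter 3: z = -1.2036 + 0.9656i, |z|^2 = 2.3809
Iter 4: z = -1.1138 + -2.6222i, |z|^2 = 8.1167
Escaped at iteration 4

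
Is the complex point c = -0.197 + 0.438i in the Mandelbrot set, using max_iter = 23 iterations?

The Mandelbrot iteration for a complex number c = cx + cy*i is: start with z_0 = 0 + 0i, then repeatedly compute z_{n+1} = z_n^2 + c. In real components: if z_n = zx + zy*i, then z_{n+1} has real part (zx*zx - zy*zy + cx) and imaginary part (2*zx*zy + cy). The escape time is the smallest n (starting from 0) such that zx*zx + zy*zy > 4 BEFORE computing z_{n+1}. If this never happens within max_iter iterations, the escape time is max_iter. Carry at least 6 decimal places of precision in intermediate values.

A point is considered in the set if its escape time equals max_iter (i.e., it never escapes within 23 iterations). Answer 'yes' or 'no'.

Answer: yes

Derivation:
z_0 = 0 + 0i, c = -0.1970 + 0.4380i
Iter 1: z = -0.1970 + 0.4380i, |z|^2 = 0.2307
Iter 2: z = -0.3500 + 0.2654i, |z|^2 = 0.1930
Iter 3: z = -0.1449 + 0.2522i, |z|^2 = 0.0846
Iter 4: z = -0.2396 + 0.3649i, |z|^2 = 0.1906
Iter 5: z = -0.2728 + 0.2631i, |z|^2 = 0.1436
Iter 6: z = -0.1919 + 0.2945i, |z|^2 = 0.1235
Iter 7: z = -0.2469 + 0.3250i, |z|^2 = 0.1666
Iter 8: z = -0.2417 + 0.2775i, |z|^2 = 0.1354
Iter 9: z = -0.2156 + 0.3039i, |z|^2 = 0.1388
Iter 10: z = -0.2428 + 0.3070i, |z|^2 = 0.1532
Iter 11: z = -0.2323 + 0.2889i, |z|^2 = 0.1374
Iter 12: z = -0.2265 + 0.3038i, |z|^2 = 0.1436
Iter 13: z = -0.2380 + 0.3004i, |z|^2 = 0.1469
Iter 14: z = -0.2306 + 0.2950i, |z|^2 = 0.1402
Iter 15: z = -0.2309 + 0.3019i, |z|^2 = 0.1445
Iter 16: z = -0.2349 + 0.2986i, |z|^2 = 0.1443
Iter 17: z = -0.2310 + 0.2978i, |z|^2 = 0.1420
Iter 18: z = -0.2323 + 0.3004i, |z|^2 = 0.1442
Iter 19: z = -0.2333 + 0.2984i, |z|^2 = 0.1435
Iter 20: z = -0.2316 + 0.2988i, |z|^2 = 0.1429
Iter 21: z = -0.2326 + 0.2996i, |z|^2 = 0.1439
Iter 22: z = -0.2327 + 0.2986i, |z|^2 = 0.1433
Did not escape in 23 iterations → in set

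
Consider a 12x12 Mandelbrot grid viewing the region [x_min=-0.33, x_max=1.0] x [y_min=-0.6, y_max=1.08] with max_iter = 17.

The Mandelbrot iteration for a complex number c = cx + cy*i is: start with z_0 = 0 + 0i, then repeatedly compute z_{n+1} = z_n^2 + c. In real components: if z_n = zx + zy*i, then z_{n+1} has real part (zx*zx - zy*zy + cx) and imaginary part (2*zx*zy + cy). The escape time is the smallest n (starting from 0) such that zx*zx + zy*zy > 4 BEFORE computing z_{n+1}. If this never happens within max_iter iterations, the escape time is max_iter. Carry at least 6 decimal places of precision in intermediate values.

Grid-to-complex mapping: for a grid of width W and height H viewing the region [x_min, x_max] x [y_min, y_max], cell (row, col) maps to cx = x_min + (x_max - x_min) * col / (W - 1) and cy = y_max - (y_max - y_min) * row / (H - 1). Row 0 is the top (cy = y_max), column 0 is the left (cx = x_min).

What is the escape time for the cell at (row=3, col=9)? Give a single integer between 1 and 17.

z_0 = 0 + 0i, c = 0.7582 + 0.6218i
Iter 1: z = 0.7582 + 0.6218i, |z|^2 = 0.9615
Iter 2: z = 0.9464 + 1.5647i, |z|^2 = 3.3440
Iter 3: z = -0.7946 + 3.5834i, |z|^2 = 13.4721
Escaped at iteration 3

Answer: 3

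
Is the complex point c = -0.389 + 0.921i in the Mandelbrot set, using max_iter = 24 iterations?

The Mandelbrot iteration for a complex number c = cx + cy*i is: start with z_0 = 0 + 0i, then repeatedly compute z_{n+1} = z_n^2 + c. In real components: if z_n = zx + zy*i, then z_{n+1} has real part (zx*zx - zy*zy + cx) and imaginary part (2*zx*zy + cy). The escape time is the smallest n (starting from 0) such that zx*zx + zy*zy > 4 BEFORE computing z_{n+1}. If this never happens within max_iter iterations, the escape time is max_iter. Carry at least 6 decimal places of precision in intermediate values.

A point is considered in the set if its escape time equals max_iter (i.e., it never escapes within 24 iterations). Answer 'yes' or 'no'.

Answer: no

Derivation:
z_0 = 0 + 0i, c = -0.3890 + 0.9210i
Iter 1: z = -0.3890 + 0.9210i, |z|^2 = 0.9996
Iter 2: z = -1.0859 + 0.2045i, |z|^2 = 1.2210
Iter 3: z = 0.7484 + 0.4769i, |z|^2 = 0.7876
Iter 4: z = -0.0563 + 1.6349i, |z|^2 = 2.6761
Iter 5: z = -3.0587 + 0.7368i, |z|^2 = 9.8987
Escaped at iteration 5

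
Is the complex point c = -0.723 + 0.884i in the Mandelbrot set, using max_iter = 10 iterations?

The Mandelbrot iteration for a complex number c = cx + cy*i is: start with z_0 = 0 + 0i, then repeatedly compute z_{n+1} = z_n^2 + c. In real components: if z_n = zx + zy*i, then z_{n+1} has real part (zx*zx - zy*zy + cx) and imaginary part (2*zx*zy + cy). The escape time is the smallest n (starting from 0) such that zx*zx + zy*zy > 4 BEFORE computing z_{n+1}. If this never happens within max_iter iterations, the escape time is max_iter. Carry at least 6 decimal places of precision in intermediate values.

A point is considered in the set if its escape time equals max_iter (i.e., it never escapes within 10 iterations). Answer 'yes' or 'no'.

Answer: no

Derivation:
z_0 = 0 + 0i, c = -0.7230 + 0.8840i
Iter 1: z = -0.7230 + 0.8840i, |z|^2 = 1.3042
Iter 2: z = -0.9817 + -0.3943i, |z|^2 = 1.1192
Iter 3: z = 0.0853 + 1.6581i, |z|^2 = 2.7566
Iter 4: z = -3.4651 + 1.1670i, |z|^2 = 13.3687
Escaped at iteration 4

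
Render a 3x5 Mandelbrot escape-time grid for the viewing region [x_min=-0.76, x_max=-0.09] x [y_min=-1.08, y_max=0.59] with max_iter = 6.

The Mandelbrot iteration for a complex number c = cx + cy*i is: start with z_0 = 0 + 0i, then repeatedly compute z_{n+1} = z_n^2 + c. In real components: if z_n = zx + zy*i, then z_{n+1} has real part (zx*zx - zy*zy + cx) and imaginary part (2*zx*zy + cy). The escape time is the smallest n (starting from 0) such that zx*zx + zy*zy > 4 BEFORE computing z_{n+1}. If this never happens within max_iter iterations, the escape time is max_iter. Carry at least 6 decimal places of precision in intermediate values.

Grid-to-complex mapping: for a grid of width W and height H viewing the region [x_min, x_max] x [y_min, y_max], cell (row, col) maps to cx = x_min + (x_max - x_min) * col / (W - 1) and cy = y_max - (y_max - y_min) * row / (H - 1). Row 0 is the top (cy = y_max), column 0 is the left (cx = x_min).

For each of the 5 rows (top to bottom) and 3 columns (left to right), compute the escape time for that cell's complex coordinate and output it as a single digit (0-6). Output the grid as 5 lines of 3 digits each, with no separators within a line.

Answer: 666
666
666
566
346

Derivation:
(row=0, col=0): c = -0.7600 + 0.5900i → escape time 6
(row=0, col=1): c = -0.4250 + 0.5900i → escape time 6
(row=0, col=2): c = -0.0900 + 0.5900i → escape time 6
(row=1, col=0): c = -0.7600 + 0.1725i → escape time 6
(row=1, col=1): c = -0.4250 + 0.1725i → escape time 6
(row=1, col=2): c = -0.0900 + 0.1725i → escape time 6
(row=2, col=0): c = -0.7600 + -0.2450i → escape time 6
(row=2, col=1): c = -0.4250 + -0.2450i → escape time 6
(row=2, col=2): c = -0.0900 + -0.2450i → escape time 6
(row=3, col=0): c = -0.7600 + -0.6625i → escape time 5
(row=3, col=1): c = -0.4250 + -0.6625i → escape time 6
(row=3, col=2): c = -0.0900 + -0.6625i → escape time 6
(row=4, col=0): c = -0.7600 + -1.0800i → escape time 3
(row=4, col=1): c = -0.4250 + -1.0800i → escape time 4
(row=4, col=2): c = -0.0900 + -1.0800i → escape time 6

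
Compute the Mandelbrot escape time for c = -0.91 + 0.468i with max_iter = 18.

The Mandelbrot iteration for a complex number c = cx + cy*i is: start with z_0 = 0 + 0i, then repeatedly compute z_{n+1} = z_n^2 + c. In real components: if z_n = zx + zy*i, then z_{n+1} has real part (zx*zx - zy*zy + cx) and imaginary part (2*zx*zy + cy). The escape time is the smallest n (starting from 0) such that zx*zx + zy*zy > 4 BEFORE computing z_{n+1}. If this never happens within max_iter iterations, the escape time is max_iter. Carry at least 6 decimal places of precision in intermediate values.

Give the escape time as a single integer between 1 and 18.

Answer: 6

Derivation:
z_0 = 0 + 0i, c = -0.9100 + 0.4680i
Iter 1: z = -0.9100 + 0.4680i, |z|^2 = 1.0471
Iter 2: z = -0.3009 + -0.3838i, |z|^2 = 0.2378
Iter 3: z = -0.9667 + 0.6990i, |z|^2 = 1.4231
Iter 4: z = -0.4640 + -0.8834i, |z|^2 = 0.9957
Iter 5: z = -1.4751 + 1.2878i, |z|^2 = 3.8344
Iter 6: z = -0.3926 + -3.3313i, |z|^2 = 11.2517
Escaped at iteration 6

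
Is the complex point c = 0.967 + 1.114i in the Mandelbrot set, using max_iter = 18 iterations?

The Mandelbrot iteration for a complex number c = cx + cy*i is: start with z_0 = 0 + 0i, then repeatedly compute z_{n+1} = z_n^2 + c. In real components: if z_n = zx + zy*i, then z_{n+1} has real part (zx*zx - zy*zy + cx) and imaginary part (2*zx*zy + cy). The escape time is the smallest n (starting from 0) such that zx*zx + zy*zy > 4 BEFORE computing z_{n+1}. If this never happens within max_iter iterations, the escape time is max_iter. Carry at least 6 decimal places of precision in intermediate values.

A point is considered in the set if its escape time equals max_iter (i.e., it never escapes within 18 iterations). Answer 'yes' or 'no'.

z_0 = 0 + 0i, c = 0.9670 + 1.1140i
Iter 1: z = 0.9670 + 1.1140i, |z|^2 = 2.1761
Iter 2: z = 0.6611 + 3.2685i, |z|^2 = 11.1200
Escaped at iteration 2

Answer: no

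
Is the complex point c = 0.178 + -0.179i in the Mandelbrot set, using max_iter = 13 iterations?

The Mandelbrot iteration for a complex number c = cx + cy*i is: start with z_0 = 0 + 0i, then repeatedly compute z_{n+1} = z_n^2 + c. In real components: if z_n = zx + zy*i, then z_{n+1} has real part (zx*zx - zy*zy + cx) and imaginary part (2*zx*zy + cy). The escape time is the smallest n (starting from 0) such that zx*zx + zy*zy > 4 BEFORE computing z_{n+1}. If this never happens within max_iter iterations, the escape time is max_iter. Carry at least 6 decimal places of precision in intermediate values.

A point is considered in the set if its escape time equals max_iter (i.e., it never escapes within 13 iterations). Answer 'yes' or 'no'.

z_0 = 0 + 0i, c = 0.1780 + -0.1790i
Iter 1: z = 0.1780 + -0.1790i, |z|^2 = 0.0637
Iter 2: z = 0.1776 + -0.2427i, |z|^2 = 0.0905
Iter 3: z = 0.1506 + -0.2652i, |z|^2 = 0.0930
Iter 4: z = 0.1303 + -0.2589i, |z|^2 = 0.0840
Iter 5: z = 0.1280 + -0.2465i, |z|^2 = 0.0771
Iter 6: z = 0.1336 + -0.2421i, |z|^2 = 0.0765
Iter 7: z = 0.1372 + -0.2437i, |z|^2 = 0.0782
Iter 8: z = 0.1375 + -0.2459i, |z|^2 = 0.0794
Iter 9: z = 0.1364 + -0.2466i, |z|^2 = 0.0794
Iter 10: z = 0.1358 + -0.2463i, |z|^2 = 0.0791
Iter 11: z = 0.1358 + -0.2459i, |z|^2 = 0.0789
Iter 12: z = 0.1360 + -0.2458i, |z|^2 = 0.0789
Did not escape in 13 iterations → in set

Answer: yes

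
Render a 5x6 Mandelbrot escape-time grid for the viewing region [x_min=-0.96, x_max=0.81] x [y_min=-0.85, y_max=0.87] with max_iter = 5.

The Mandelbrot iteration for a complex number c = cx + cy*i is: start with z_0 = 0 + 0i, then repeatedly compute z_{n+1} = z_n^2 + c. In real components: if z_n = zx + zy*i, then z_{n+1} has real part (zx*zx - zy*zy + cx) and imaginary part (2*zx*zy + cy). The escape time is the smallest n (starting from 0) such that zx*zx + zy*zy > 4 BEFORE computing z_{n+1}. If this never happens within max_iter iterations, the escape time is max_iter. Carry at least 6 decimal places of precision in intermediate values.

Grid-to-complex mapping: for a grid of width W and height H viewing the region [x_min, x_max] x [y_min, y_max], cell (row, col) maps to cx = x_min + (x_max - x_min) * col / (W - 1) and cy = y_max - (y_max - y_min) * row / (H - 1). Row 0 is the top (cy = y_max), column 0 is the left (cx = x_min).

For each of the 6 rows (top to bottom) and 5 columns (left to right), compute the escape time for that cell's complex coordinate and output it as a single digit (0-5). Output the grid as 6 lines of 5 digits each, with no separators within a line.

(row=0, col=0): c = -0.9600 + 0.8700i → escape time 3
(row=0, col=1): c = -0.5175 + 0.8700i → escape time 4
(row=0, col=2): c = -0.0750 + 0.8700i → escape time 5
(row=0, col=3): c = 0.3675 + 0.8700i → escape time 4
(row=0, col=4): c = 0.8100 + 0.8700i → escape time 2
(row=1, col=0): c = -0.9600 + 0.5260i → escape time 5
(row=1, col=1): c = -0.5175 + 0.5260i → escape time 5
(row=1, col=2): c = -0.0750 + 0.5260i → escape time 5
(row=1, col=3): c = 0.3675 + 0.5260i → escape time 5
(row=1, col=4): c = 0.8100 + 0.5260i → escape time 3
(row=2, col=0): c = -0.9600 + 0.1820i → escape time 5
(row=2, col=1): c = -0.5175 + 0.1820i → escape time 5
(row=2, col=2): c = -0.0750 + 0.1820i → escape time 5
(row=2, col=3): c = 0.3675 + 0.1820i → escape time 5
(row=2, col=4): c = 0.8100 + 0.1820i → escape time 3
(row=3, col=0): c = -0.9600 + -0.1620i → escape time 5
(row=3, col=1): c = -0.5175 + -0.1620i → escape time 5
(row=3, col=2): c = -0.0750 + -0.1620i → escape time 5
(row=3, col=3): c = 0.3675 + -0.1620i → escape time 5
(row=3, col=4): c = 0.8100 + -0.1620i → escape time 3
(row=4, col=0): c = -0.9600 + -0.5060i → escape time 5
(row=4, col=1): c = -0.5175 + -0.5060i → escape time 5
(row=4, col=2): c = -0.0750 + -0.5060i → escape time 5
(row=4, col=3): c = 0.3675 + -0.5060i → escape time 5
(row=4, col=4): c = 0.8100 + -0.5060i → escape time 3
(row=5, col=0): c = -0.9600 + -0.8500i → escape time 3
(row=5, col=1): c = -0.5175 + -0.8500i → escape time 5
(row=5, col=2): c = -0.0750 + -0.8500i → escape time 5
(row=5, col=3): c = 0.3675 + -0.8500i → escape time 4
(row=5, col=4): c = 0.8100 + -0.8500i → escape time 2

Answer: 34542
55553
55553
55553
55553
35542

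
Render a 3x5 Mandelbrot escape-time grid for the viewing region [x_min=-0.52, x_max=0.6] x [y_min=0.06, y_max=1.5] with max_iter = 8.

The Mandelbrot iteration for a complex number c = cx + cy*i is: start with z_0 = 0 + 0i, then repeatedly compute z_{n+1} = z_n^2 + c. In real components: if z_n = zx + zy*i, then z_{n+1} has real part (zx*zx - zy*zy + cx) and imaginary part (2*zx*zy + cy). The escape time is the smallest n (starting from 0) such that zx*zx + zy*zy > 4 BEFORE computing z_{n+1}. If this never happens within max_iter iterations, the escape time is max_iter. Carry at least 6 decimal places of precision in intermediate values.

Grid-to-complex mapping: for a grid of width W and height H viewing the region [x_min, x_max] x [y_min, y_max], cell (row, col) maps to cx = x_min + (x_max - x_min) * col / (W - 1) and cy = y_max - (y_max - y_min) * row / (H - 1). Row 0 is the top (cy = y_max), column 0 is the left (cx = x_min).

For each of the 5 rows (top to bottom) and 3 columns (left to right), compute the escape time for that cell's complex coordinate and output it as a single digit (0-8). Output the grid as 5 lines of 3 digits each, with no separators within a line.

Answer: 222
342
683
884
884

Derivation:
(row=0, col=0): c = -0.5200 + 1.5000i → escape time 2
(row=0, col=1): c = 0.0400 + 1.5000i → escape time 2
(row=0, col=2): c = 0.6000 + 1.5000i → escape time 2
(row=1, col=0): c = -0.5200 + 1.1400i → escape time 3
(row=1, col=1): c = 0.0400 + 1.1400i → escape time 4
(row=1, col=2): c = 0.6000 + 1.1400i → escape time 2
(row=2, col=0): c = -0.5200 + 0.7800i → escape time 6
(row=2, col=1): c = 0.0400 + 0.7800i → escape time 8
(row=2, col=2): c = 0.6000 + 0.7800i → escape time 3
(row=3, col=0): c = -0.5200 + 0.4200i → escape time 8
(row=3, col=1): c = 0.0400 + 0.4200i → escape time 8
(row=3, col=2): c = 0.6000 + 0.4200i → escape time 4
(row=4, col=0): c = -0.5200 + 0.0600i → escape time 8
(row=4, col=1): c = 0.0400 + 0.0600i → escape time 8
(row=4, col=2): c = 0.6000 + 0.0600i → escape time 4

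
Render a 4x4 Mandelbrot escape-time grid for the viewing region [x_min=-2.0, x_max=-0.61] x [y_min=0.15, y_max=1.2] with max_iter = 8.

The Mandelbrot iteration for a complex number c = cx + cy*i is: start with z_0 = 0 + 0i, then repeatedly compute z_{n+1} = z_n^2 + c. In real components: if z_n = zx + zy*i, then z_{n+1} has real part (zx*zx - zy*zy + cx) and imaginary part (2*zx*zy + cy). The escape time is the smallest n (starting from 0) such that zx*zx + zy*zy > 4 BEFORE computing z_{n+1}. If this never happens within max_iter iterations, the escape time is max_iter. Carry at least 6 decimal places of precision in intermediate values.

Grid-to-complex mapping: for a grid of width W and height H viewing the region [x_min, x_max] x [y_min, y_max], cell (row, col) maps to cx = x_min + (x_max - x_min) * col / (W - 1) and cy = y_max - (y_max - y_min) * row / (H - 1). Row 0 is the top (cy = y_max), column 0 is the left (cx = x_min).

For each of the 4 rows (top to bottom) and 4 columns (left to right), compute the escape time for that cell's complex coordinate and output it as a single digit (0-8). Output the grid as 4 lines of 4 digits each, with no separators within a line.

(row=0, col=0): c = -2.0000 + 1.2000i → escape time 1
(row=0, col=1): c = -1.5367 + 1.2000i → escape time 2
(row=0, col=2): c = -1.0733 + 1.2000i → escape time 3
(row=0, col=3): c = -0.6100 + 1.2000i → escape time 3
(row=1, col=0): c = -2.0000 + 0.8500i → escape time 1
(row=1, col=1): c = -1.5367 + 0.8500i → escape time 3
(row=1, col=2): c = -1.0733 + 0.8500i → escape time 3
(row=1, col=3): c = -0.6100 + 0.8500i → escape time 4
(row=2, col=0): c = -2.0000 + 0.5000i → escape time 1
(row=2, col=1): c = -1.5367 + 0.5000i → escape time 3
(row=2, col=2): c = -1.0733 + 0.5000i → escape time 5
(row=2, col=3): c = -0.6100 + 0.5000i → escape time 8
(row=3, col=0): c = -2.0000 + 0.1500i → escape time 1
(row=3, col=1): c = -1.5367 + 0.1500i → escape time 5
(row=3, col=2): c = -1.0733 + 0.1500i → escape time 8
(row=3, col=3): c = -0.6100 + 0.1500i → escape time 8

Answer: 1233
1334
1358
1588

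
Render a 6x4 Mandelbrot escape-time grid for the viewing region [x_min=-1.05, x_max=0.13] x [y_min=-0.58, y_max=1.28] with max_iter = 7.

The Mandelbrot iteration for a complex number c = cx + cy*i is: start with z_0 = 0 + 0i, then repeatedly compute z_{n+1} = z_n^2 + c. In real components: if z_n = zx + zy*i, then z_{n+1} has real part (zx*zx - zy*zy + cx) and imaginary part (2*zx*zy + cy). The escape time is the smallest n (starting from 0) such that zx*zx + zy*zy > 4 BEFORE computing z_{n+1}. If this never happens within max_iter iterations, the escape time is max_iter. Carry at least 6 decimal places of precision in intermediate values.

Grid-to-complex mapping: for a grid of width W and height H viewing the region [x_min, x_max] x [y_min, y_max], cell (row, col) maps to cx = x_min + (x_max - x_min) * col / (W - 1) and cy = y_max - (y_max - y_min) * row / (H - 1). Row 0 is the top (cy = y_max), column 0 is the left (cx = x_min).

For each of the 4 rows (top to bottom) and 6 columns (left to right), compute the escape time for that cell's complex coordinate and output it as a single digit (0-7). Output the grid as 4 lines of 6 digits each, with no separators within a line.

Answer: 233322
457777
777777
457777

Derivation:
(row=0, col=0): c = -1.0500 + 1.2800i → escape time 2
(row=0, col=1): c = -0.8140 + 1.2800i → escape time 3
(row=0, col=2): c = -0.5780 + 1.2800i → escape time 3
(row=0, col=3): c = -0.3420 + 1.2800i → escape time 3
(row=0, col=4): c = -0.1060 + 1.2800i → escape time 2
(row=0, col=5): c = 0.1300 + 1.2800i → escape time 2
(row=1, col=0): c = -1.0500 + 0.6600i → escape time 4
(row=1, col=1): c = -0.8140 + 0.6600i → escape time 5
(row=1, col=2): c = -0.5780 + 0.6600i → escape time 7
(row=1, col=3): c = -0.3420 + 0.6600i → escape time 7
(row=1, col=4): c = -0.1060 + 0.6600i → escape time 7
(row=1, col=5): c = 0.1300 + 0.6600i → escape time 7
(row=2, col=0): c = -1.0500 + 0.0400i → escape time 7
(row=2, col=1): c = -0.8140 + 0.0400i → escape time 7
(row=2, col=2): c = -0.5780 + 0.0400i → escape time 7
(row=2, col=3): c = -0.3420 + 0.0400i → escape time 7
(row=2, col=4): c = -0.1060 + 0.0400i → escape time 7
(row=2, col=5): c = 0.1300 + 0.0400i → escape time 7
(row=3, col=0): c = -1.0500 + -0.5800i → escape time 4
(row=3, col=1): c = -0.8140 + -0.5800i → escape time 5
(row=3, col=2): c = -0.5780 + -0.5800i → escape time 7
(row=3, col=3): c = -0.3420 + -0.5800i → escape time 7
(row=3, col=4): c = -0.1060 + -0.5800i → escape time 7
(row=3, col=5): c = 0.1300 + -0.5800i → escape time 7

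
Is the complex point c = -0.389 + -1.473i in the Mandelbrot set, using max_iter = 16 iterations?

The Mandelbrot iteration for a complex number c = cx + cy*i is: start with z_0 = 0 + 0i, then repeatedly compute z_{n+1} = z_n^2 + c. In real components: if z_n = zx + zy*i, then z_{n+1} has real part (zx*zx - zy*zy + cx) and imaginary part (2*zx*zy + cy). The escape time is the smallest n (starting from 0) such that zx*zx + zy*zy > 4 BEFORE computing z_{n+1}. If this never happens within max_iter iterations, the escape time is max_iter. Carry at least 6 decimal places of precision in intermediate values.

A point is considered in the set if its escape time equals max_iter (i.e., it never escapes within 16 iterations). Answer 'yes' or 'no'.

z_0 = 0 + 0i, c = -0.3890 + -1.4730i
Iter 1: z = -0.3890 + -1.4730i, |z|^2 = 2.3211
Iter 2: z = -2.4074 + -0.3270i, |z|^2 = 5.9025
Escaped at iteration 2

Answer: no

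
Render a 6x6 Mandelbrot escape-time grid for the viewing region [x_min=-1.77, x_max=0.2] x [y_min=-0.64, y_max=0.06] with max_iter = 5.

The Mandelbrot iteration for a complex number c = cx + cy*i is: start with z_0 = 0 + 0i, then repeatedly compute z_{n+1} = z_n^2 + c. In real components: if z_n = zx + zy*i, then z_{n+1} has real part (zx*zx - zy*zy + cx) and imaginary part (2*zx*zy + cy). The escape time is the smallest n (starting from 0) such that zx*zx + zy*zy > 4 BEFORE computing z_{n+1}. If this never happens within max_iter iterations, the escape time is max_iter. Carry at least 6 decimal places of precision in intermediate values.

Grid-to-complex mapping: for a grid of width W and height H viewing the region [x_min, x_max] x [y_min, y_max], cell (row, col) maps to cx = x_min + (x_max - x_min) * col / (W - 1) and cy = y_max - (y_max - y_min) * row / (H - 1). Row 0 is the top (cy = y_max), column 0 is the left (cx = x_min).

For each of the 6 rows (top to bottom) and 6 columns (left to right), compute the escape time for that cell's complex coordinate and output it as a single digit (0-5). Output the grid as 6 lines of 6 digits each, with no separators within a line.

(row=0, col=0): c = -1.7700 + 0.0600i → escape time 5
(row=0, col=1): c = -1.3760 + 0.0600i → escape time 5
(row=0, col=2): c = -0.9820 + 0.0600i → escape time 5
(row=0, col=3): c = -0.5880 + 0.0600i → escape time 5
(row=0, col=4): c = -0.1940 + 0.0600i → escape time 5
(row=0, col=5): c = 0.2000 + 0.0600i → escape time 5
(row=1, col=0): c = -1.7700 + -0.0800i → escape time 5
(row=1, col=1): c = -1.3760 + -0.0800i → escape time 5
(row=1, col=2): c = -0.9820 + -0.0800i → escape time 5
(row=1, col=3): c = -0.5880 + -0.0800i → escape time 5
(row=1, col=4): c = -0.1940 + -0.0800i → escape time 5
(row=1, col=5): c = 0.2000 + -0.0800i → escape time 5
(row=2, col=0): c = -1.7700 + -0.2200i → escape time 4
(row=2, col=1): c = -1.3760 + -0.2200i → escape time 5
(row=2, col=2): c = -0.9820 + -0.2200i → escape time 5
(row=2, col=3): c = -0.5880 + -0.2200i → escape time 5
(row=2, col=4): c = -0.1940 + -0.2200i → escape time 5
(row=2, col=5): c = 0.2000 + -0.2200i → escape time 5
(row=3, col=0): c = -1.7700 + -0.3600i → escape time 3
(row=3, col=1): c = -1.3760 + -0.3600i → escape time 5
(row=3, col=2): c = -0.9820 + -0.3600i → escape time 5
(row=3, col=3): c = -0.5880 + -0.3600i → escape time 5
(row=3, col=4): c = -0.1940 + -0.3600i → escape time 5
(row=3, col=5): c = 0.2000 + -0.3600i → escape time 5
(row=4, col=0): c = -1.7700 + -0.5000i → escape time 3
(row=4, col=1): c = -1.3760 + -0.5000i → escape time 3
(row=4, col=2): c = -0.9820 + -0.5000i → escape time 5
(row=4, col=3): c = -0.5880 + -0.5000i → escape time 5
(row=4, col=4): c = -0.1940 + -0.5000i → escape time 5
(row=4, col=5): c = 0.2000 + -0.5000i → escape time 5
(row=5, col=0): c = -1.7700 + -0.6400i → escape time 3
(row=5, col=1): c = -1.3760 + -0.6400i → escape time 3
(row=5, col=2): c = -0.9820 + -0.6400i → escape time 4
(row=5, col=3): c = -0.5880 + -0.6400i → escape time 5
(row=5, col=4): c = -0.1940 + -0.6400i → escape time 5
(row=5, col=5): c = 0.2000 + -0.6400i → escape time 5

Answer: 555555
555555
455555
355555
335555
334555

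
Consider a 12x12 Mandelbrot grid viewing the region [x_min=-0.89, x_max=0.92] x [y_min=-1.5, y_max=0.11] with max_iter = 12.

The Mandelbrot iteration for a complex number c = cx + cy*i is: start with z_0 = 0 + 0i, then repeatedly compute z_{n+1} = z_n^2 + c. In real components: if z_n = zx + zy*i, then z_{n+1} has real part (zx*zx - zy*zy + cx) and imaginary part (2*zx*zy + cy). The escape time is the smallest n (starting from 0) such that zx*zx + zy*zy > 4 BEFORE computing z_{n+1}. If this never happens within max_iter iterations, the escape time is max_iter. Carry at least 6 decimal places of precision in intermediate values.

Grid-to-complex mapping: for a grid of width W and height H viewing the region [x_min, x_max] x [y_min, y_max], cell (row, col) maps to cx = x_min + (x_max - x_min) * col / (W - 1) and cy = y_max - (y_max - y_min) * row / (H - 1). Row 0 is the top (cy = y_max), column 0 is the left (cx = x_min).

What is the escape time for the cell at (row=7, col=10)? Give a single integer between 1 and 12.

z_0 = 0 + 0i, c = 0.7555 + -0.9145i
Iter 1: z = 0.7555 + -0.9145i, |z|^2 = 1.4071
Iter 2: z = 0.4898 + -2.2963i, |z|^2 = 5.5131
Escaped at iteration 2

Answer: 2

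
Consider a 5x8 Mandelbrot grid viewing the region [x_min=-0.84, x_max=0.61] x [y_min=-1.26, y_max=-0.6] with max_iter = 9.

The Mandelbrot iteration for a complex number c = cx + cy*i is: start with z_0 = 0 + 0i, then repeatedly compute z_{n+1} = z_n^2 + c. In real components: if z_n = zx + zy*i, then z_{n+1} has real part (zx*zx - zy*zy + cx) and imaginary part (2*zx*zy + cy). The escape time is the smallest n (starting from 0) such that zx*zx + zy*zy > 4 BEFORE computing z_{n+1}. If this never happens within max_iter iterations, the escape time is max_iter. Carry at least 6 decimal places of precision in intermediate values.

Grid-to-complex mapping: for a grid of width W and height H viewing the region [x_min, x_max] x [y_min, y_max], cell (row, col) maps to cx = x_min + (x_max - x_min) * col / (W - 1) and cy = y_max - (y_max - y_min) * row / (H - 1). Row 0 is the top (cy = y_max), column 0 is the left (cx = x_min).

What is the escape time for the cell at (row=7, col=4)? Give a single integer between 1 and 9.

z_0 = 0 + 0i, c = 0.6100 + -1.2600i
Iter 1: z = 0.6100 + -1.2600i, |z|^2 = 1.9597
Iter 2: z = -0.6055 + -2.7972i, |z|^2 = 8.1910
Escaped at iteration 2

Answer: 2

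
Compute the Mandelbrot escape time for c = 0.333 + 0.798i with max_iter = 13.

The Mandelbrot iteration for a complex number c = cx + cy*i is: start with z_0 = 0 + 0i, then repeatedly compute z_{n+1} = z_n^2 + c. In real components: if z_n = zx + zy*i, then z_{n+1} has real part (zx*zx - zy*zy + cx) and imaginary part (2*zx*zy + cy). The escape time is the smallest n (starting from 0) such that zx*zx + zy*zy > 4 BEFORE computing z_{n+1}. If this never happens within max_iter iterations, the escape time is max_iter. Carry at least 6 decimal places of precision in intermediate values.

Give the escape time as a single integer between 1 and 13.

Answer: 4

Derivation:
z_0 = 0 + 0i, c = 0.3330 + 0.7980i
Iter 1: z = 0.3330 + 0.7980i, |z|^2 = 0.7477
Iter 2: z = -0.1929 + 1.3295i, |z|^2 = 1.8047
Iter 3: z = -1.3973 + 0.2851i, |z|^2 = 2.0336
Iter 4: z = 2.2041 + 0.0014i, |z|^2 = 4.8581
Escaped at iteration 4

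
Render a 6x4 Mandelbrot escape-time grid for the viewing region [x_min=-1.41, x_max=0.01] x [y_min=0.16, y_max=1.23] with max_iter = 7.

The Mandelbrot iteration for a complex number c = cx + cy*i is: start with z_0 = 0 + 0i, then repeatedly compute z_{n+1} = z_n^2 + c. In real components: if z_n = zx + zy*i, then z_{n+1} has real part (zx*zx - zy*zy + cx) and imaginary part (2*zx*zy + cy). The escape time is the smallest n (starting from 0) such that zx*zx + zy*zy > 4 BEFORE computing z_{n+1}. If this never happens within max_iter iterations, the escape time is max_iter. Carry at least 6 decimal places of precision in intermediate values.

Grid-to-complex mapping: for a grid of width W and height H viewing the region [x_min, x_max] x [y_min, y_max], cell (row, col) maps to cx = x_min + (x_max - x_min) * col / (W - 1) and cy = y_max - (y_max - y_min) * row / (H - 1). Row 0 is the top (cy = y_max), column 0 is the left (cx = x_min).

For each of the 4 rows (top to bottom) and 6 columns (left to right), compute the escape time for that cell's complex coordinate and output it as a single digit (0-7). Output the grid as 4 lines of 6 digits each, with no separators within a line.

Answer: 223333
334477
356777
777777

Derivation:
(row=0, col=0): c = -1.4100 + 1.2300i → escape time 2
(row=0, col=1): c = -1.1260 + 1.2300i → escape time 2
(row=0, col=2): c = -0.8420 + 1.2300i → escape time 3
(row=0, col=3): c = -0.5580 + 1.2300i → escape time 3
(row=0, col=4): c = -0.2740 + 1.2300i → escape time 3
(row=0, col=5): c = 0.0100 + 1.2300i → escape time 3
(row=1, col=0): c = -1.4100 + 0.8733i → escape time 3
(row=1, col=1): c = -1.1260 + 0.8733i → escape time 3
(row=1, col=2): c = -0.8420 + 0.8733i → escape time 4
(row=1, col=3): c = -0.5580 + 0.8733i → escape time 4
(row=1, col=4): c = -0.2740 + 0.8733i → escape time 7
(row=1, col=5): c = 0.0100 + 0.8733i → escape time 7
(row=2, col=0): c = -1.4100 + 0.5167i → escape time 3
(row=2, col=1): c = -1.1260 + 0.5167i → escape time 5
(row=2, col=2): c = -0.8420 + 0.5167i → escape time 6
(row=2, col=3): c = -0.5580 + 0.5167i → escape time 7
(row=2, col=4): c = -0.2740 + 0.5167i → escape time 7
(row=2, col=5): c = 0.0100 + 0.5167i → escape time 7
(row=3, col=0): c = -1.4100 + 0.1600i → escape time 7
(row=3, col=1): c = -1.1260 + 0.1600i → escape time 7
(row=3, col=2): c = -0.8420 + 0.1600i → escape time 7
(row=3, col=3): c = -0.5580 + 0.1600i → escape time 7
(row=3, col=4): c = -0.2740 + 0.1600i → escape time 7
(row=3, col=5): c = 0.0100 + 0.1600i → escape time 7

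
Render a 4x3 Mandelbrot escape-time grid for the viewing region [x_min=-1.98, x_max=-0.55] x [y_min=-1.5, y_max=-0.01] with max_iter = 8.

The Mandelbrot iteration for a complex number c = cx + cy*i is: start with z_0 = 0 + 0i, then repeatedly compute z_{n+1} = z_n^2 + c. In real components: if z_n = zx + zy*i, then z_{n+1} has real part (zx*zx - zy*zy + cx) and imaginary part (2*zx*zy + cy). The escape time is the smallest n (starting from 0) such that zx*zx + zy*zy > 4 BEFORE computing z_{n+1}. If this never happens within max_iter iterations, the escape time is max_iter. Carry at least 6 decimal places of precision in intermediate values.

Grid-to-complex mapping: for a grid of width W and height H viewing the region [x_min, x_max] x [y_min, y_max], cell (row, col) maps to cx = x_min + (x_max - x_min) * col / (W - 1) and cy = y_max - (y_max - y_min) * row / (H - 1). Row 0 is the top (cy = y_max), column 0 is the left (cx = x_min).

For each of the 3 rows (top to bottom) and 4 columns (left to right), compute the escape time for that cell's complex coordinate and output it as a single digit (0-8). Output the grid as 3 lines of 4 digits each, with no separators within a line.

Answer: 6888
1336
1122

Derivation:
(row=0, col=0): c = -1.9800 + -0.0100i → escape time 6
(row=0, col=1): c = -1.5033 + -0.0100i → escape time 8
(row=0, col=2): c = -1.0267 + -0.0100i → escape time 8
(row=0, col=3): c = -0.5500 + -0.0100i → escape time 8
(row=1, col=0): c = -1.9800 + -0.7550i → escape time 1
(row=1, col=1): c = -1.5033 + -0.7550i → escape time 3
(row=1, col=2): c = -1.0267 + -0.7550i → escape time 3
(row=1, col=3): c = -0.5500 + -0.7550i → escape time 6
(row=2, col=0): c = -1.9800 + -1.5000i → escape time 1
(row=2, col=1): c = -1.5033 + -1.5000i → escape time 1
(row=2, col=2): c = -1.0267 + -1.5000i → escape time 2
(row=2, col=3): c = -0.5500 + -1.5000i → escape time 2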